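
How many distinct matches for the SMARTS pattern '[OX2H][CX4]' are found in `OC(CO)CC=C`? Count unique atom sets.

2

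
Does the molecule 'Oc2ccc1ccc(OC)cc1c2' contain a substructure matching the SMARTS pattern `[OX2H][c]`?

Yes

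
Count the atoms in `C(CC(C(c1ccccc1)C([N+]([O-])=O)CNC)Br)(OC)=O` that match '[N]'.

The query [N] means: uppercase N matches aliphatic (non-aromatic) nitrogen only.
Check the 21 heavy atoms by environment: 8× C → no; 1× N (charge +1) → match; 1× O (charge -1) → no; 3× O → no; 1× Br → no; 6× c (aromatic) → no; 1× N → match.
Summing the matching environments: 1 + 1 = 2 matching atoms.

2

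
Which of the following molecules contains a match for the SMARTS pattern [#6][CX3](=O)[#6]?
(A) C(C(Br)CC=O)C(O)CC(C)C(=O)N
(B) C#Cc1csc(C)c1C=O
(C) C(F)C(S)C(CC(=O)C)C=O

[#6][CX3](=O)[#6] describes a carbonyl carbon (no H) flanked by two carbons (a ketone).
(A) has an aldehyde (-CHO) but the carbonyl carbon has H1, so it is not flanked by two carbons.
(B) has an aldehyde (-CHO) but the carbonyl carbon has H1, so it is not flanked by two carbons.
(C) contains an acetyl/ketone group (-C(=O)CH3), which satisfies every atom and bond constraint.
So the answer is (C).

C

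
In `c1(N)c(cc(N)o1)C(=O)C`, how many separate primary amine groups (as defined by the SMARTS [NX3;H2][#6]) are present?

[NX3;H2][#6] is the SMARTS for a primary amine: a trivalent nitrogen with two H attached to carbon.
The molecule carries 2 separate instances of a primary amino group (-NH2) meeting every constraint; each maps to a distinct set of atoms, giving 2 matches.

2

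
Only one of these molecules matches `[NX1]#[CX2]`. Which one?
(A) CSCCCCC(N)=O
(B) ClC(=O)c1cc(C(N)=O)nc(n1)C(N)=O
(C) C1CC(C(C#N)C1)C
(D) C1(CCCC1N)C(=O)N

C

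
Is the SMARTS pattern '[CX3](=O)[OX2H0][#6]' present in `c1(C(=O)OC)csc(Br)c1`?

Yes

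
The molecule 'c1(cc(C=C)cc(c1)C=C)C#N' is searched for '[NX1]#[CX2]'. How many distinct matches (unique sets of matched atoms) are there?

[NX1]#[CX2] is the SMARTS for a nitrile: a nitrogen triple-bonded to a two-connected carbon.
Exactly one fragment in the molecule meets all constraints, giving 1 match.

1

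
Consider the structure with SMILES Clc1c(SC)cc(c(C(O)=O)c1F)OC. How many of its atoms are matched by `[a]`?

6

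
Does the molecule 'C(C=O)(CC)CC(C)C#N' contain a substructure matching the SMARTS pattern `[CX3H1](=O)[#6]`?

Yes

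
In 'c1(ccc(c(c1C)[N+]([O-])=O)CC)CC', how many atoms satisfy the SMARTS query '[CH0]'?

The query [CH0] means: aliphatic carbon with no attached hydrogen.
Check the 14 heavy atoms by environment: 4× c (aromatic, H0) → no; 2× c (aromatic, H1) → no; 1× N (charge +1, H0) → no; 1× O (charge -1, H0) → no; 1× O (H0) → no; 2× C (H2) → no; 3× C (H3) → no.
No environment satisfies the query, so 0 matching atoms.

0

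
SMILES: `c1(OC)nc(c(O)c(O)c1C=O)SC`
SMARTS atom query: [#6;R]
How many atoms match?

5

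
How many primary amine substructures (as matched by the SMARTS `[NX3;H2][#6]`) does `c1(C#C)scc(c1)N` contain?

[NX3;H2][#6] is the SMARTS for a primary amine: a trivalent nitrogen with two H attached to carbon.
Exactly one fragment in the molecule meets all constraints, giving 1 match.

1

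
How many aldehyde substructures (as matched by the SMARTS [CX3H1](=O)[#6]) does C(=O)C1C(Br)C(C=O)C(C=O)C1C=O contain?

4

[CX3H1](=O)[#6] is the SMARTS for an aldehyde: an sp2 carbon with one H, double-bonded to O and single-bonded to carbon.
The molecule carries 4 separate instances of an aldehyde (-CHO) meeting every constraint; each maps to a distinct set of atoms, giving 4 matches.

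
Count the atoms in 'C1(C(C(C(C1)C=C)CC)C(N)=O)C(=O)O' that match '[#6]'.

11

The query [#6] means: #6 matches any atom with atomic number 6 (carbon, aromatic or aliphatic).
Check the 15 heavy atoms by environment: 11× C → match; 3× O → no; 1× N → no.
That gives 11 matching atoms.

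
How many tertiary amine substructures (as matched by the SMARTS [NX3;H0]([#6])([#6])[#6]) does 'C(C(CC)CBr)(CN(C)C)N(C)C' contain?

[NX3;H0]([#6])([#6])[#6] is the SMARTS for a tertiary amine: a trivalent nitrogen with no H, bonded to three carbons.
The molecule carries 2 separate instances of a dimethylamino group (-N(CH3)2) meeting every constraint; each maps to a distinct set of atoms, giving 2 matches.

2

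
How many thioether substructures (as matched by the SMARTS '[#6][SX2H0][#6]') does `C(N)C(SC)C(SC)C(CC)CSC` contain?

3

[#6][SX2H0][#6] is the SMARTS for a thioether: an aliphatic sulfur bridging two carbons with no H on the sulfur.
The molecule carries 3 separate instances of a methylthio ether (-SCH3) meeting every constraint; each maps to a distinct set of atoms, giving 3 matches.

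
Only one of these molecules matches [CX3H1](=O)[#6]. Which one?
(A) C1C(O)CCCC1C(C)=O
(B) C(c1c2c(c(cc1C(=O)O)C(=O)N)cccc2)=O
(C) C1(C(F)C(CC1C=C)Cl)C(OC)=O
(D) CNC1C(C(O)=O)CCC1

B

[CX3H1](=O)[#6] describes an sp2 carbon with one H, double-bonded to O and single-bonded to carbon (an aldehyde).
(A) has an acetyl/ketone group (-C(=O)CH3) but the carbonyl carbon has H0 (two carbon neighbours), not H1.
(B) contains an aldehyde (-CHO), which satisfies every atom and bond constraint.
(C) has a methyl-ester group (-C(=O)OCH3) but the carbonyl carbon has H0, not H1.
(D) has a carboxylic acid group (-C(=O)OH) but the carbonyl carbon has H0 and is bonded to O, not H1.
So the answer is (B).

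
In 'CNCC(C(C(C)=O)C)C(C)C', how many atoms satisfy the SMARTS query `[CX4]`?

9

The query [CX4] means: C with X4: aliphatic carbon with exactly 4 total connections (bonds + H).
Check the 12 heavy atoms by environment: 9× C (X4) → match; 1× N (X3) → no; 1× C (X3) → no; 1× O (X1) → no.
That gives 9 matching atoms.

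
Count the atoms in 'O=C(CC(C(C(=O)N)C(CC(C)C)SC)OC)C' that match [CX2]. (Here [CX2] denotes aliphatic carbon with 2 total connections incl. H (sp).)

0

Check the 18 heavy atoms by environment: 11× C (X4) → no; 1× O (X2) → no; 1× S (X2) → no; 2× C (X3) → no; 2× O (X1) → no; 1× N (X3) → no.
No environment satisfies the query, so 0 matching atoms.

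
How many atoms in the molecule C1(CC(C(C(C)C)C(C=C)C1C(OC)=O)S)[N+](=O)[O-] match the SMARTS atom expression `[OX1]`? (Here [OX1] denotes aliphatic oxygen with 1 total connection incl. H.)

3

Check the 19 heavy atoms by environment: 10× C (X4) → no; 3× C (X3) → no; 2× O (X1) → match; 1× O (X2) → no; 1× S (X2) → no; 1× N (charge +1, X3) → no; 1× O (charge -1, X1) → match.
Summing the matching environments: 2 + 1 = 3 matching atoms.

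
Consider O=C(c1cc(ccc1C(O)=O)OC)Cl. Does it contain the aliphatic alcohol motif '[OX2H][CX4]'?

No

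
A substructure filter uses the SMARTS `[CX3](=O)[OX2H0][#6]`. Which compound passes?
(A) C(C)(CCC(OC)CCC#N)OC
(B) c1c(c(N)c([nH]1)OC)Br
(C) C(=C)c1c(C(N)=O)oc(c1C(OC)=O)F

[CX3](=O)[OX2H0][#6] describes a carbonyl carbon bonded to an oxygen that is itself bonded to carbon (no H on that O) (an ester).
(A) has a methoxy ether (-OCH3) but the ether oxygen is not adjacent to a C=O carbon.
(B) has a methoxy ether (-OCH3) but the ether oxygen is not adjacent to a C=O carbon.
(C) contains a methyl-ester group (-C(=O)OCH3), which satisfies every atom and bond constraint.
So the answer is (C).

C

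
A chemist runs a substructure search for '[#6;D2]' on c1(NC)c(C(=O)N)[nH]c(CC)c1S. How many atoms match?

The query [#6;D2] means: any carbon bonded to exactly two heavy atoms.
Check the 13 heavy atoms by environment: 1× n (aromatic, D2) → no; 4× c (aromatic, D3) → no; 1× C (D3) → no; 1× O (D1) → no; 1× N (D1) → no; 1× N (D2) → no; 2× C (D1) → no; 1× C (D2) → match; 1× S (D1) → no.
That gives 1 matching atom.

1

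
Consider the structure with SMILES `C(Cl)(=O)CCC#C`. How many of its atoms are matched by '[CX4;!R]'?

2

Check the 7 heavy atoms by environment: 2× C (X4, acyclic) → match; 2× C (X2, acyclic) → no; 1× C (X3, acyclic) → no; 1× O (X1, acyclic) → no; 1× Cl (X1, acyclic) → no.
That gives 2 matching atoms.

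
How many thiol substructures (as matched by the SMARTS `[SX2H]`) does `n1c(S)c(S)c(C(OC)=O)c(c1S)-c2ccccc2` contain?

3

[SX2H] is the SMARTS for a thiol: an aliphatic sulfur with two connections, one being H.
The molecule carries 3 separate instances of a thiol (-SH) meeting every constraint; each maps to a distinct set of atoms, giving 3 matches.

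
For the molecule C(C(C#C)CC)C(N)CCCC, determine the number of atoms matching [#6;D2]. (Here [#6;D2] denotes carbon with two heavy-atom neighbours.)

The query [#6;D2] means: any carbon bonded to exactly two heavy atoms.
Check the 12 heavy atoms by environment: 3× C (D1) → no; 6× C (D2) → match; 2× C (D3) → no; 1× N (D1) → no.
That gives 6 matching atoms.

6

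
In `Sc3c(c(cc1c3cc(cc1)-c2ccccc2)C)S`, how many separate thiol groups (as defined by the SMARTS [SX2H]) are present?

[SX2H] is the SMARTS for a thiol: an aliphatic sulfur with two connections, one being H.
The molecule carries 2 separate instances of a thiol (-SH) meeting every constraint; each maps to a distinct set of atoms, giving 2 matches.

2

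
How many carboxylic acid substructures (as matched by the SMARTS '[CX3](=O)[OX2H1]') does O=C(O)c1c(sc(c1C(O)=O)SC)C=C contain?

2

[CX3](=O)[OX2H1] is the SMARTS for a carboxylic acid: an sp2 carbon double-bonded to O and single-bonded to an -OH oxygen.
The molecule carries 2 separate instances of a carboxylic acid group (-C(=O)OH) meeting every constraint; each maps to a distinct set of atoms, giving 2 matches.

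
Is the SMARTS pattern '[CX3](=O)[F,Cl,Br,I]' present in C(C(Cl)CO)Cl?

No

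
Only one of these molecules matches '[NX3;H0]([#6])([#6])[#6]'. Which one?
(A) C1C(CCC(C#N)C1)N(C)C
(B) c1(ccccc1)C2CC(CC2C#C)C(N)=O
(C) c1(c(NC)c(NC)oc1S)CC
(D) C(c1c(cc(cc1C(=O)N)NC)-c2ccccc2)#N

A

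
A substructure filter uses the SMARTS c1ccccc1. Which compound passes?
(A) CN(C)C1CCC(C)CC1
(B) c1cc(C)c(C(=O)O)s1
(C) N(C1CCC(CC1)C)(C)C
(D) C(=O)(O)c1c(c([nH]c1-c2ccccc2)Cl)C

D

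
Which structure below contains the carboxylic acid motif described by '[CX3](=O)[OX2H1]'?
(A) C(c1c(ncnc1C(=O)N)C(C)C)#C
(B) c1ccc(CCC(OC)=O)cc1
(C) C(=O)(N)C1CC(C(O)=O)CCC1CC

[CX3](=O)[OX2H1] describes an sp2 carbon double-bonded to O and single-bonded to an -OH oxygen (a carboxylic acid).
(A) has a primary amide (-C(=O)NH2) but the carbonyl is bonded to N, not to an -OH oxygen.
(B) has a methyl-ester group (-C(=O)OCH3) but the singly-bonded O has no H (OX2H0, not OX2H1).
(C) contains a carboxylic acid group (-C(=O)OH), which satisfies every atom and bond constraint.
So the answer is (C).

C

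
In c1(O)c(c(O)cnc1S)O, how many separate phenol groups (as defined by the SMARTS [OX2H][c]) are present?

[OX2H][c] is the SMARTS for a phenol: a hydroxyl oxygen attached to an aromatic carbon.
The molecule carries 3 separate instances of a hydroxyl group (-OH) meeting every constraint; each maps to a distinct set of atoms, giving 3 matches.

3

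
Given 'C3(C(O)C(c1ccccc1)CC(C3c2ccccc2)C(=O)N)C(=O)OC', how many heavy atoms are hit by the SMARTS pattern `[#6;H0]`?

4

The query [#6;H0] means: any carbon with no attached hydrogen.
Check the 26 heavy atoms by environment: 5× C (H1) → no; 1× C (H2) → no; 1× O (H1) → no; 2× C (H0) → match; 3× O (H0) → no; 1× N (H2) → no; 2× c (aromatic, H0) → match; 10× c (aromatic, H1) → no; 1× C (H3) → no.
Summing the matching environments: 2 + 2 = 4 matching atoms.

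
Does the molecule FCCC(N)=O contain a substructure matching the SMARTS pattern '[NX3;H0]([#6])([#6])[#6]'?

The pattern [NX3;H0]([#6])([#6])[#6] describes a trivalent nitrogen with no H, bonded to three carbons — a tertiary amine.
The closest candidate here is a primary amide (-C(=O)NH2), but the amide nitrogen has H2 and only one carbon neighbour. No other fragment satisfies the full query, so there is no match.

No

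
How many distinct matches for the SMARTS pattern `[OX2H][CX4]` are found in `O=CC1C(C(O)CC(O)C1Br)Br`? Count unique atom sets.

[OX2H][CX4] is the SMARTS for an aliphatic alcohol: a hydroxyl oxygen bound to an sp3 (X4) carbon.
The molecule carries 2 separate instances of a hydroxyl group (-OH) meeting every constraint; each maps to a distinct set of atoms, giving 2 matches.

2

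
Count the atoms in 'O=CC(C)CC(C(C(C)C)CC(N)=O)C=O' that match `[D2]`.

Check the 16 heavy atoms by environment: 3× C (D1) → no; 5× C (D3) → no; 4× C (D2) → match; 3× O (D1) → no; 1× N (D1) → no.
That gives 4 matching atoms.

4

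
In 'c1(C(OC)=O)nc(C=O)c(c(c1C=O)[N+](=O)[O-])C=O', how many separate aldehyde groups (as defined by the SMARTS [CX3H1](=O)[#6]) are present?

3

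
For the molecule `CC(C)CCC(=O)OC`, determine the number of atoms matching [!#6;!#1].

2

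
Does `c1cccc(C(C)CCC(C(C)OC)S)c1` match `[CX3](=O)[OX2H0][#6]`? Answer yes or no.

The pattern [CX3](=O)[OX2H0][#6] describes a carbonyl carbon bonded to an oxygen that is itself bonded to carbon (no H on that O) — an ester.
The closest candidate here is a methoxy ether (-OCH3), but the ether oxygen is not adjacent to a C=O carbon. No other fragment satisfies the full query, so there is no match.

No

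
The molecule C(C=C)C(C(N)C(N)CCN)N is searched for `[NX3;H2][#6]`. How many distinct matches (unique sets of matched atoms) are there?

[NX3;H2][#6] is the SMARTS for a primary amine: a trivalent nitrogen with two H attached to carbon.
The molecule carries 4 separate instances of a primary amino group (-NH2) meeting every constraint; each maps to a distinct set of atoms, giving 4 matches.

4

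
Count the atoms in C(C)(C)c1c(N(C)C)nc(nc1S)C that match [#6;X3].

The query [#6;X3] means: any carbon (aromatic or not) with three total connections.
Check the 14 heavy atoms by environment: 2× n (aromatic, X2) → no; 4× c (aromatic, X3) → match; 1× S (X2) → no; 6× C (X4) → no; 1× N (X3) → no.
That gives 4 matching atoms.

4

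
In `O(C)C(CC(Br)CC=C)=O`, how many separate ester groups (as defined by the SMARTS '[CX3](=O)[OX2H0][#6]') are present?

1

[CX3](=O)[OX2H0][#6] is the SMARTS for an ester: a carbonyl carbon bonded to an oxygen that is itself bonded to carbon (no H on that O).
Exactly one fragment in the molecule meets all constraints, giving 1 match.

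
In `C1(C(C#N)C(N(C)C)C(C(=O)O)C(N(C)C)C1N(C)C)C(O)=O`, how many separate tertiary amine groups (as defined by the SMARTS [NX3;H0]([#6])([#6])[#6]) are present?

3

[NX3;H0]([#6])([#6])[#6] is the SMARTS for a tertiary amine: a trivalent nitrogen with no H, bonded to three carbons.
The molecule carries 3 separate instances of a dimethylamino group (-N(CH3)2) meeting every constraint; each maps to a distinct set of atoms, giving 3 matches.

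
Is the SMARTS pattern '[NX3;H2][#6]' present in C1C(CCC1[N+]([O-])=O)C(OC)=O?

No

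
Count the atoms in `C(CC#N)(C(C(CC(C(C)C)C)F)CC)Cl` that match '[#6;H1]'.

5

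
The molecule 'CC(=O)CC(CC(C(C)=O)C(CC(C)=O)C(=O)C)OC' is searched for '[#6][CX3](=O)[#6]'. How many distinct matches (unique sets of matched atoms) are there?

4

[#6][CX3](=O)[#6] is the SMARTS for a ketone: a carbonyl carbon (no H) flanked by two carbons.
The molecule carries 4 separate instances of an acetyl/ketone group (-C(=O)CH3) meeting every constraint; each maps to a distinct set of atoms, giving 4 matches.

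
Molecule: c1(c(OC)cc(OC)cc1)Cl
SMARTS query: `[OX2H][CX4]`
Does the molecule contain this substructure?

The pattern [OX2H][CX4] describes a hydroxyl oxygen bound to an sp3 (X4) carbon — an aliphatic alcohol.
The closest candidate here is a methoxy ether (-OCH3), but the oxygen has H0 (ether), not H1. No other fragment satisfies the full query, so there is no match.

No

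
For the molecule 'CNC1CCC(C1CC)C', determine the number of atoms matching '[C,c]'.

9

Check the 10 heavy atoms by environment: 9× C → match; 1× N → no.
That gives 9 matching atoms.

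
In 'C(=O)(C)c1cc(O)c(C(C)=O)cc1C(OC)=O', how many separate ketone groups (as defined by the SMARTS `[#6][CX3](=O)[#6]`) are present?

2

[#6][CX3](=O)[#6] is the SMARTS for a ketone: a carbonyl carbon (no H) flanked by two carbons.
The molecule carries 2 separate instances of an acetyl/ketone group (-C(=O)CH3) meeting every constraint; each maps to a distinct set of atoms, giving 2 matches.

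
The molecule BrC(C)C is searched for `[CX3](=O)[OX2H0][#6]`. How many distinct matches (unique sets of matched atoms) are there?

0

[CX3](=O)[OX2H0][#6] is the SMARTS for an ester: a carbonyl carbon bonded to an oxygen that is itself bonded to carbon (no H on that O).
No fragment in the molecule satisfies every constraint, giving 0 matches.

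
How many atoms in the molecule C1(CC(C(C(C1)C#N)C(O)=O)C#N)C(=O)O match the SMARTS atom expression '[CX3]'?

2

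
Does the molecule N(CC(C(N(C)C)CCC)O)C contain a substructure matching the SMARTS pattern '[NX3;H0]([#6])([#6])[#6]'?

Yes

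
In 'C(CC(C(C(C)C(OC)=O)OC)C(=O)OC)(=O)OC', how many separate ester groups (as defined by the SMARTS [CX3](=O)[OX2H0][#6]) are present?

[CX3](=O)[OX2H0][#6] is the SMARTS for an ester: a carbonyl carbon bonded to an oxygen that is itself bonded to carbon (no H on that O).
The molecule carries 3 separate instances of a methyl-ester group (-C(=O)OCH3) meeting every constraint; each maps to a distinct set of atoms, giving 3 matches.

3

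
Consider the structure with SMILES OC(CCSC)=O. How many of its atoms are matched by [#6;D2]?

2

Check the 7 heavy atoms by environment: 2× C (D2) → match; 1× C (D3) → no; 2× O (D1) → no; 1× S (D2) → no; 1× C (D1) → no.
That gives 2 matching atoms.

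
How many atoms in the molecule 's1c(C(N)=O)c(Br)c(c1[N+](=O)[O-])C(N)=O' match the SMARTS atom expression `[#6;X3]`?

6

The query [#6;X3] means: any carbon (aromatic or not) with three total connections.
Check the 15 heavy atoms by environment: 1× s (aromatic, X2) → no; 4× c (aromatic, X3) → match; 2× C (X3) → match; 3× O (X1) → no; 2× N (X3) → no; 1× N (charge +1, X3) → no; 1× O (charge -1, X1) → no; 1× Br (X1) → no.
Summing the matching environments: 4 + 2 = 6 matching atoms.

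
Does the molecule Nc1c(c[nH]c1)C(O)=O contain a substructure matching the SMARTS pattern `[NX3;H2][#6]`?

Yes

The pattern [NX3;H2][#6] describes a trivalent nitrogen with two H attached to carbon — a primary amine.
The molecule carries a primary amino group (-NH2), whose atoms satisfy every constraint of the query, so the pattern matches.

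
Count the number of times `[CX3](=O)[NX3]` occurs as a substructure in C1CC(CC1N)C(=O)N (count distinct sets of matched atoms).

[CX3](=O)[NX3] is the SMARTS for an amide: a carbonyl carbon bonded to a trivalent nitrogen.
Exactly one fragment in the molecule meets all constraints, giving 1 match.

1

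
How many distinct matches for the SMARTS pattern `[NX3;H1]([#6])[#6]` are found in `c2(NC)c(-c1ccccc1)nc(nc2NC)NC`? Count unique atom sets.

3

[NX3;H1]([#6])[#6] is the SMARTS for a secondary amine: a trivalent nitrogen with one H, bonded to two carbons.
The molecule carries 3 separate instances of an N-methylamino group (-NHCH3) meeting every constraint; each maps to a distinct set of atoms, giving 3 matches.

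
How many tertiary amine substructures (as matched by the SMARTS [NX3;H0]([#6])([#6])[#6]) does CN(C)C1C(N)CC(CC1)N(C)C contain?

[NX3;H0]([#6])([#6])[#6] is the SMARTS for a tertiary amine: a trivalent nitrogen with no H, bonded to three carbons.
The molecule carries 2 separate instances of a dimethylamino group (-N(CH3)2) meeting every constraint; each maps to a distinct set of atoms, giving 2 matches.

2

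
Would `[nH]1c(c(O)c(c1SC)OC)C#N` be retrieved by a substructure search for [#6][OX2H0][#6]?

The pattern [#6][OX2H0][#6] describes an aliphatic oxygen bridging two carbons with no H on the oxygen — an ether.
The molecule carries a methoxy ether (-OCH3), whose atoms satisfy every constraint of the query, so the pattern matches.

Yes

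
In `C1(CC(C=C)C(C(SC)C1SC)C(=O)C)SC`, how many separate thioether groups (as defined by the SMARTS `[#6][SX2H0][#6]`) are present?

3

[#6][SX2H0][#6] is the SMARTS for a thioether: an aliphatic sulfur bridging two carbons with no H on the sulfur.
The molecule carries 3 separate instances of a methylthio ether (-SCH3) meeting every constraint; each maps to a distinct set of atoms, giving 3 matches.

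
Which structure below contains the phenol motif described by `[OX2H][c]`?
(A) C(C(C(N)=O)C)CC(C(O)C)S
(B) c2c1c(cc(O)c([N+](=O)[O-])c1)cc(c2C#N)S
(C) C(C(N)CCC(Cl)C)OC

B

[OX2H][c] describes a hydroxyl oxygen attached to an aromatic carbon (a phenol).
(A) has a hydroxyl group (-OH) but the -OH is on an aliphatic carbon, not an aromatic c.
(B) contains a hydroxyl group (-OH), which satisfies every atom and bond constraint.
(C) has a methoxy ether (-OCH3) but the oxygen has H0, not H1.
So the answer is (B).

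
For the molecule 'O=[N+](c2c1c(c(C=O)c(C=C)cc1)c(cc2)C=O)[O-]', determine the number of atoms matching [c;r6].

Check the 19 heavy atoms by environment: 10× c (aromatic, in 6-ring) → match; 1× N (charge +1, acyclic) → no; 1× O (charge -1, acyclic) → no; 3× O (acyclic) → no; 4× C (acyclic) → no.
That gives 10 matching atoms.

10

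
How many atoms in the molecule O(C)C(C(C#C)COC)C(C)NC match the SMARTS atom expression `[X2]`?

4

Check the 13 heavy atoms by environment: 8× C (X4) → no; 2× C (X2) → match; 1× N (X3) → no; 2× O (X2) → match.
Summing the matching environments: 2 + 2 = 4 matching atoms.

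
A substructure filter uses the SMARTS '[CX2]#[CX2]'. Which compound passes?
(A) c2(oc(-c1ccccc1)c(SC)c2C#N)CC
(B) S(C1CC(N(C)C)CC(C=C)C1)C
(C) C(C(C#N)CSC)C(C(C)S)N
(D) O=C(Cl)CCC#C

D

[CX2]#[CX2] describes a carbon-carbon triple bond (an alkyne).
(A) has a nitrile (-C#N) but the triple bond is C#N, not C#C.
(B) has a vinyl group (-CH=CH2) but the C=C is a double bond; both carbons are CX3, not CX2.
(C) has a nitrile (-C#N) but the triple bond is C#N, not C#C.
(D) contains an ethynyl group (-C#CH), which satisfies every atom and bond constraint.
So the answer is (D).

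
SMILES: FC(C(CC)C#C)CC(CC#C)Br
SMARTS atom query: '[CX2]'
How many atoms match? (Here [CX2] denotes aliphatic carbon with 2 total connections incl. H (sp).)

4

Check the 13 heavy atoms by environment: 7× C (X4) → no; 1× Br (X1) → no; 4× C (X2) → match; 1× F (X1) → no.
That gives 4 matching atoms.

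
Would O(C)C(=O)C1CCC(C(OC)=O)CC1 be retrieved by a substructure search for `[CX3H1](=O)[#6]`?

The pattern [CX3H1](=O)[#6] describes an sp2 carbon with one H, double-bonded to O and single-bonded to carbon — an aldehyde.
The closest candidate here is a methyl-ester group (-C(=O)OCH3), but the carbonyl carbon has H0, not H1. No other fragment satisfies the full query, so there is no match.

No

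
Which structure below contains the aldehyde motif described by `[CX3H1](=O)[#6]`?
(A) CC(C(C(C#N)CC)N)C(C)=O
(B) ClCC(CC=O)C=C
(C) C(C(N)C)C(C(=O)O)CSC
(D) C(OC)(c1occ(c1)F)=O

B

[CX3H1](=O)[#6] describes an sp2 carbon with one H, double-bonded to O and single-bonded to carbon (an aldehyde).
(A) has an acetyl/ketone group (-C(=O)CH3) but the carbonyl carbon has H0 (two carbon neighbours), not H1.
(B) contains an aldehyde (-CHO), which satisfies every atom and bond constraint.
(C) has a carboxylic acid group (-C(=O)OH) but the carbonyl carbon has H0 and is bonded to O, not H1.
(D) has a methyl-ester group (-C(=O)OCH3) but the carbonyl carbon has H0, not H1.
So the answer is (B).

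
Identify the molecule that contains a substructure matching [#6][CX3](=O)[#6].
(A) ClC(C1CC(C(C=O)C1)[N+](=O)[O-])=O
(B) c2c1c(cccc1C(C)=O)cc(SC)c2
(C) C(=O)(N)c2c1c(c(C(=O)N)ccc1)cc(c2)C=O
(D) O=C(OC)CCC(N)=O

B

[#6][CX3](=O)[#6] describes a carbonyl carbon (no H) flanked by two carbons (a ketone).
(A) has an aldehyde (-CHO) but the carbonyl carbon has H1, so it is not flanked by two carbons.
(B) contains an acetyl/ketone group (-C(=O)CH3), which satisfies every atom and bond constraint.
(C) has a primary amide (-C(=O)NH2) but one neighbour of the carbonyl carbon is N, not C.
(D) has a primary amide (-C(=O)NH2) but one neighbour of the carbonyl carbon is N, not C.
So the answer is (B).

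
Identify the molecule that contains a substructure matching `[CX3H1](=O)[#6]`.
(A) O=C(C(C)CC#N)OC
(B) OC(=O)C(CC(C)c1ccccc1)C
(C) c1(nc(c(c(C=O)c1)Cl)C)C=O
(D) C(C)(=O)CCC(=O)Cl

C

[CX3H1](=O)[#6] describes an sp2 carbon with one H, double-bonded to O and single-bonded to carbon (an aldehyde).
(A) has a methyl-ester group (-C(=O)OCH3) but the carbonyl carbon has H0, not H1.
(B) has a carboxylic acid group (-C(=O)OH) but the carbonyl carbon has H0 and is bonded to O, not H1.
(C) contains an aldehyde (-CHO), which satisfies every atom and bond constraint.
(D) has an acetyl/ketone group (-C(=O)CH3) but the carbonyl carbon has H0 (two carbon neighbours), not H1.
So the answer is (C).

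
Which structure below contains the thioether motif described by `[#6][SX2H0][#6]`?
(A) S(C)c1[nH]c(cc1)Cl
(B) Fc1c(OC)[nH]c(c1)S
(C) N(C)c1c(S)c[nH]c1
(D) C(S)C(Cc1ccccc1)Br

[#6][SX2H0][#6] describes an aliphatic sulfur bridging two carbons with no H on the sulfur (a thioether).
(A) contains a methylthio ether (-SCH3), which satisfies every atom and bond constraint.
(B) has a methoxy ether (-OCH3) but the bridging atom is O, not S.
(C) has a thiol (-SH) but the sulfur has H1, not H0 bridging two carbons.
(D) has a thiol (-SH) but the sulfur has H1, not H0 bridging two carbons.
So the answer is (A).

A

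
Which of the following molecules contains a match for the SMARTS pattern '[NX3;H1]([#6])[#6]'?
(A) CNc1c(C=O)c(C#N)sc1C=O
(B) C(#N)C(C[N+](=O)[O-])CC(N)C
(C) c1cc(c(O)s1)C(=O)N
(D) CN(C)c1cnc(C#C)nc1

A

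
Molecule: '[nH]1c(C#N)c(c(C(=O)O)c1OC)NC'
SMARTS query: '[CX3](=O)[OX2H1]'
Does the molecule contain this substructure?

Yes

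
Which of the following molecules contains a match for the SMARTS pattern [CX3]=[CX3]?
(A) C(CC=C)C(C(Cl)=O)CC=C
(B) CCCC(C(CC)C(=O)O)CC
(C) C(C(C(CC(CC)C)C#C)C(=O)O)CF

[CX3]=[CX3] describes a non-aromatic C=C double bond between two sp2 carbons (an alkene).
(A) contains a vinyl group (-CH=CH2), which satisfies every atom and bond constraint.
(B) has an ethyl group (-CH2CH3) but its C-C bond is a single bond between CX4 carbons, not CX3=CX3.
(C) has an ethynyl group (-C#CH) but the C-C bond is a triple bond, not a double bond.
So the answer is (A).

A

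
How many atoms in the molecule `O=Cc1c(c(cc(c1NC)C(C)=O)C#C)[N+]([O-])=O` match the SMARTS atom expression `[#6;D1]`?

3

The query [#6;D1] means: carbon bonded to exactly one heavy atom.
Check the 18 heavy atoms by environment: 1× c (aromatic, D2) → no; 5× c (aromatic, D3) → no; 2× C (D2) → no; 3× C (D1) → match; 3× O (D1) → no; 1× C (D3) → no; 1× N (D2) → no; 1× N (charge +1, D3) → no; 1× O (charge -1, D1) → no.
That gives 3 matching atoms.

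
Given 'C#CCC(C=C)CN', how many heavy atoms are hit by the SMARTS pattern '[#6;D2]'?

The query [#6;D2] means: any carbon bonded to exactly two heavy atoms.
Check the 8 heavy atoms by environment: 4× C (D2) → match; 1× C (D3) → no; 1× N (D1) → no; 2× C (D1) → no.
That gives 4 matching atoms.

4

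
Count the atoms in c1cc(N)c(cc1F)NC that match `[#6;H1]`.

3

The query [#6;H1] means: any carbon bearing exactly one hydrogen.
Check the 10 heavy atoms by environment: 3× c (aromatic, H0) → no; 3× c (aromatic, H1) → match; 1× N (H2) → no; 1× N (H1) → no; 1× C (H3) → no; 1× F (H0) → no.
That gives 3 matching atoms.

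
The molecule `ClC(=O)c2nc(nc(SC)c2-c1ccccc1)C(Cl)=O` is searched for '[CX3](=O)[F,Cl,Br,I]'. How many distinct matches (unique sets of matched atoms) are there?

[CX3](=O)[F,Cl,Br,I] is the SMARTS for an acyl halide: a carbonyl carbon bonded to a halogen.
The molecule carries 2 separate instances of an acyl chloride (-C(=O)Cl) meeting every constraint; each maps to a distinct set of atoms, giving 2 matches.

2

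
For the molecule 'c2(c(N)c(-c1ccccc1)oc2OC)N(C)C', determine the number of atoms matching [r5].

5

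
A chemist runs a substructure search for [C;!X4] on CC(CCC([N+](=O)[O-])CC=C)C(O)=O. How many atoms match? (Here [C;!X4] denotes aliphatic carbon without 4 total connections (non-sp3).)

3

The query [C;!X4] means: aliphatic carbon that does not have four total connections.
Check the 14 heavy atoms by environment: 6× C (X4) → no; 1× N (charge +1, X3) → no; 1× O (charge -1, X1) → no; 2× O (X1) → no; 3× C (X3) → match; 1× O (X2) → no.
That gives 3 matching atoms.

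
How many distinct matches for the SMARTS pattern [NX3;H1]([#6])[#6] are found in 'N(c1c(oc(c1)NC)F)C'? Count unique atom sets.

2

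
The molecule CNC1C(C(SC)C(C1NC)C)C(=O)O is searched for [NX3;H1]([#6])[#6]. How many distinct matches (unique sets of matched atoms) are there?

[NX3;H1]([#6])[#6] is the SMARTS for a secondary amine: a trivalent nitrogen with one H, bonded to two carbons.
The molecule carries 2 separate instances of an N-methylamino group (-NHCH3) meeting every constraint; each maps to a distinct set of atoms, giving 2 matches.

2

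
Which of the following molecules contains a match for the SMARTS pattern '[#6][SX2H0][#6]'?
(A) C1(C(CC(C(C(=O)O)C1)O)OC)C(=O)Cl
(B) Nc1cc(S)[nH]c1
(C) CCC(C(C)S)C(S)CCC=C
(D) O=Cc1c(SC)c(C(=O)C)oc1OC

D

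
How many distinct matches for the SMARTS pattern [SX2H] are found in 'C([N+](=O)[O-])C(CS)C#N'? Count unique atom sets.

1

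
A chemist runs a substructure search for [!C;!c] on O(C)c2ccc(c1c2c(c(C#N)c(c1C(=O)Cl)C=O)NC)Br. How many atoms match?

7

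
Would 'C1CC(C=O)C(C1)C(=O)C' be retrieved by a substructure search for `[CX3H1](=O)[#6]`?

Yes

The pattern [CX3H1](=O)[#6] describes an sp2 carbon with one H, double-bonded to O and single-bonded to carbon — an aldehyde.
The molecule carries an aldehyde (-CHO), whose atoms satisfy every constraint of the query, so the pattern matches.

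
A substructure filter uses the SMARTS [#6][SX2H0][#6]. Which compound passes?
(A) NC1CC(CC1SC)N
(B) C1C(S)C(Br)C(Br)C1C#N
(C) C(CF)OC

[#6][SX2H0][#6] describes an aliphatic sulfur bridging two carbons with no H on the sulfur (a thioether).
(A) contains a methylthio ether (-SCH3), which satisfies every atom and bond constraint.
(B) has a thiol (-SH) but the sulfur has H1, not H0 bridging two carbons.
(C) has a methoxy ether (-OCH3) but the bridging atom is O, not S.
So the answer is (A).

A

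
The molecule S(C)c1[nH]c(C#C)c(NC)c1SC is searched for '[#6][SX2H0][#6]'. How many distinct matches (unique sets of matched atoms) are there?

2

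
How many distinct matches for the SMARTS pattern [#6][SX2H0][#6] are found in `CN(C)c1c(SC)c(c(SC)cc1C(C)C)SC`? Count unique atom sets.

[#6][SX2H0][#6] is the SMARTS for a thioether: an aliphatic sulfur bridging two carbons with no H on the sulfur.
The molecule carries 3 separate instances of a methylthio ether (-SCH3) meeting every constraint; each maps to a distinct set of atoms, giving 3 matches.

3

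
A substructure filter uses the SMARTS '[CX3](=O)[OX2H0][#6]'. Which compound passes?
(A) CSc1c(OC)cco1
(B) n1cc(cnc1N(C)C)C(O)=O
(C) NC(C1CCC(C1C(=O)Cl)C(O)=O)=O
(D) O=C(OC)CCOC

D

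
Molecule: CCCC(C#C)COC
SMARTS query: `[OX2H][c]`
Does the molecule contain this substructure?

No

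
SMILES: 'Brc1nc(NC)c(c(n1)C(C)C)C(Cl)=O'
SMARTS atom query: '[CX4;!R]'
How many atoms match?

4

The query [CX4;!R] means: aliphatic carbon with four total connections, not in a ring.
Check the 15 heavy atoms by environment: 2× n (aromatic, X2, in 6-ring) → no; 4× c (aromatic, X3, in 6-ring) → no; 4× C (X4, acyclic) → match; 1× C (X3, acyclic) → no; 1× O (X1, acyclic) → no; 1× Cl (X1, acyclic) → no; 1× Br (X1, acyclic) → no; 1× N (X3, acyclic) → no.
That gives 4 matching atoms.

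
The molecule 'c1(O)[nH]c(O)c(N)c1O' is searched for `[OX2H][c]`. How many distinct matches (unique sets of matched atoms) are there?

[OX2H][c] is the SMARTS for a phenol: a hydroxyl oxygen attached to an aromatic carbon.
The molecule carries 3 separate instances of a hydroxyl group (-OH) meeting every constraint; each maps to a distinct set of atoms, giving 3 matches.

3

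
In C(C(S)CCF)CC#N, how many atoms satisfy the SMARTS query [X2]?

The query [X2] means: any atom with exactly two total connections (bonds + H).
Check the 9 heavy atoms by environment: 5× C (X4) → no; 1× S (X2) → match; 1× C (X2) → match; 1× N (X1) → no; 1× F (X1) → no.
Summing the matching environments: 1 + 1 = 2 matching atoms.

2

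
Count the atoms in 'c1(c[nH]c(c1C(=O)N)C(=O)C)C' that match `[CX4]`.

The query [CX4] means: C with X4: aliphatic carbon with exactly 4 total connections (bonds + H).
Check the 12 heavy atoms by environment: 1× n (aromatic, X3) → no; 4× c (aromatic, X3) → no; 2× C (X3) → no; 2× O (X1) → no; 1× N (X3) → no; 2× C (X4) → match.
That gives 2 matching atoms.

2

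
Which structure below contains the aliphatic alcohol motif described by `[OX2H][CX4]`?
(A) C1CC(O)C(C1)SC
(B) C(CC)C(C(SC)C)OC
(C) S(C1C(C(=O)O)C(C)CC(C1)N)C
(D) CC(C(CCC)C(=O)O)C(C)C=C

A

[OX2H][CX4] describes a hydroxyl oxygen bound to an sp3 (X4) carbon (an aliphatic alcohol).
(A) contains a hydroxyl group (-OH), which satisfies every atom and bond constraint.
(B) has a methoxy ether (-OCH3) but the oxygen has H0 (ether), not H1.
(C) has a carboxylic acid group (-C(=O)OH) but the -OH is on a CX3 carbonyl carbon, not a CX4 carbon.
(D) has a carboxylic acid group (-C(=O)OH) but the -OH is on a CX3 carbonyl carbon, not a CX4 carbon.
So the answer is (A).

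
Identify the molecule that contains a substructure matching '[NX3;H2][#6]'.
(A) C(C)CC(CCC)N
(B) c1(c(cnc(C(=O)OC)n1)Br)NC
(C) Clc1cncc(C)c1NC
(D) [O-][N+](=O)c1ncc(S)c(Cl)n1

[NX3;H2][#6] describes a trivalent nitrogen with two H attached to carbon (a primary amine).
(A) contains a primary amino group (-NH2), which satisfies every atom and bond constraint.
(B) has an N-methylamino group (-NHCH3) but the nitrogen bears two carbons and only one H (H1), not H2.
(C) has an N-methylamino group (-NHCH3) but the nitrogen bears two carbons and only one H (H1), not H2.
(D) has a nitro group (-[N+](=O)[O-]) but the nitrogen is [N+] with no H, not NX3H2.
So the answer is (A).

A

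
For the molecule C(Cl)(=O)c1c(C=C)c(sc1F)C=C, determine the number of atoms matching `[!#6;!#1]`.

4

Check the 13 heavy atoms by environment: 1× s (aromatic) → match; 4× c (aromatic) → no; 5× C → no; 1× O → match; 1× Cl → match; 1× F → match.
Summing the matching environments: 1 + 1 + 1 + 1 = 4 matching atoms.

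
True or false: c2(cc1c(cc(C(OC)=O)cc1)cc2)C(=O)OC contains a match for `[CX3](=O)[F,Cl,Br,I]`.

False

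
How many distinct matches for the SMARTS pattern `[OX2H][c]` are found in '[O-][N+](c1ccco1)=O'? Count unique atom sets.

[OX2H][c] is the SMARTS for a phenol: a hydroxyl oxygen attached to an aromatic carbon.
No fragment in the molecule satisfies every constraint, giving 0 matches.

0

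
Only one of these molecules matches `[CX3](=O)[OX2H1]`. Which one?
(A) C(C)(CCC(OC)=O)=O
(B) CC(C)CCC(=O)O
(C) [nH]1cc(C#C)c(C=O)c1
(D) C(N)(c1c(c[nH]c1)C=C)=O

B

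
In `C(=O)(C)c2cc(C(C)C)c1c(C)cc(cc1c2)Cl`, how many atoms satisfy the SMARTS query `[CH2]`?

The query [CH2] means: aliphatic carbon with exactly two hydrogens.
Check the 18 heavy atoms by environment: 6× c (aromatic, H0) → no; 4× c (aromatic, H1) → no; 1× C (H0) → no; 1× O (H0) → no; 4× C (H3) → no; 1× Cl (H0) → no; 1× C (H1) → no.
No environment satisfies the query, so 0 matching atoms.

0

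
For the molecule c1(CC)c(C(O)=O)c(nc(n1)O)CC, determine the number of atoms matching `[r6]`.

6

The query [r6] means: r6 matches atoms in a six-membered ring.
Check the 14 heavy atoms by environment: 2× n (aromatic, in 6-ring) → match; 4× c (aromatic, in 6-ring) → match; 5× C (acyclic) → no; 3× O (acyclic) → no.
Summing the matching environments: 2 + 4 = 6 matching atoms.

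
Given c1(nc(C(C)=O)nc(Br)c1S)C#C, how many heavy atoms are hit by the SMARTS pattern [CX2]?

2

The query [CX2] means: C with X2: aliphatic carbon with exactly 2 total connections.
Check the 13 heavy atoms by environment: 2× n (aromatic, X2) → no; 4× c (aromatic, X3) → no; 1× C (X3) → no; 1× O (X1) → no; 1× C (X4) → no; 1× Br (X1) → no; 1× S (X2) → no; 2× C (X2) → match.
That gives 2 matching atoms.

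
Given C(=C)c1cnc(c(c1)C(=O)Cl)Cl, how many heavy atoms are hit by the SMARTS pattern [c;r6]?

5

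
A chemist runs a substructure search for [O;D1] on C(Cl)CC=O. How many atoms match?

The query [O;D1] means: aliphatic oxygen bonded to exactly one heavy atom.
Check the 5 heavy atoms by environment: 3× C (D2) → no; 1× Cl (D1) → no; 1× O (D1) → match.
That gives 1 matching atom.

1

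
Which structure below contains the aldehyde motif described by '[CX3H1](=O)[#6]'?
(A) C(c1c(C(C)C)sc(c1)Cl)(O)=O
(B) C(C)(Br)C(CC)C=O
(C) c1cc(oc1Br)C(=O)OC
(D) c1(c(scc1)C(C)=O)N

[CX3H1](=O)[#6] describes an sp2 carbon with one H, double-bonded to O and single-bonded to carbon (an aldehyde).
(A) has a carboxylic acid group (-C(=O)OH) but the carbonyl carbon has H0 and is bonded to O, not H1.
(B) contains an aldehyde (-CHO), which satisfies every atom and bond constraint.
(C) has a methyl-ester group (-C(=O)OCH3) but the carbonyl carbon has H0, not H1.
(D) has an acetyl/ketone group (-C(=O)CH3) but the carbonyl carbon has H0 (two carbon neighbours), not H1.
So the answer is (B).

B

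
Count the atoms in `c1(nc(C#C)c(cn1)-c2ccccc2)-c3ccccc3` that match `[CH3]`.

0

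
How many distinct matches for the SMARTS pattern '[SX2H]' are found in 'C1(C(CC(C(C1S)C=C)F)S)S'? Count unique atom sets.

3

[SX2H] is the SMARTS for a thiol: an aliphatic sulfur with two connections, one being H.
The molecule carries 3 separate instances of a thiol (-SH) meeting every constraint; each maps to a distinct set of atoms, giving 3 matches.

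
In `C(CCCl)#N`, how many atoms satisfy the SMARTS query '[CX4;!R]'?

The query [CX4;!R] means: aliphatic carbon with four total connections, not in a ring.
Check the 5 heavy atoms by environment: 2× C (X4, acyclic) → match; 1× C (X2, acyclic) → no; 1× N (X1, acyclic) → no; 1× Cl (X1, acyclic) → no.
That gives 2 matching atoms.

2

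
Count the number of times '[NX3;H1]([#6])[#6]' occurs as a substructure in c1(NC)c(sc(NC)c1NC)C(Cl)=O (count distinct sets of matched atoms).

3

[NX3;H1]([#6])[#6] is the SMARTS for a secondary amine: a trivalent nitrogen with one H, bonded to two carbons.
The molecule carries 3 separate instances of an N-methylamino group (-NHCH3) meeting every constraint; each maps to a distinct set of atoms, giving 3 matches.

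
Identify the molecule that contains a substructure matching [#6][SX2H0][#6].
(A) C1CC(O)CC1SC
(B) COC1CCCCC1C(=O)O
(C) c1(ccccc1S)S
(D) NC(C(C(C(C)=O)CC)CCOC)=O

A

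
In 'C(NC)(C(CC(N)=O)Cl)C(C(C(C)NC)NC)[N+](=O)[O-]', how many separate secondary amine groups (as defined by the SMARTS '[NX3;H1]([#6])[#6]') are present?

3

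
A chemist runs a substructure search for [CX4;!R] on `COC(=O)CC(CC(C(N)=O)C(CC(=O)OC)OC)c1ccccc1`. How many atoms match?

9

Check the 25 heavy atoms by environment: 9× C (X4, acyclic) → match; 3× C (X3, acyclic) → no; 3× O (X1, acyclic) → no; 3× O (X2, acyclic) → no; 1× N (X3, acyclic) → no; 6× c (aromatic, X3, in 6-ring) → no.
That gives 9 matching atoms.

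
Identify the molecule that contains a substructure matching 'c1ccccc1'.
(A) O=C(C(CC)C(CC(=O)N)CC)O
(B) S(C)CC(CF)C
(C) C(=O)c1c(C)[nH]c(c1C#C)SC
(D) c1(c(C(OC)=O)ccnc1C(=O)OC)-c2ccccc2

D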